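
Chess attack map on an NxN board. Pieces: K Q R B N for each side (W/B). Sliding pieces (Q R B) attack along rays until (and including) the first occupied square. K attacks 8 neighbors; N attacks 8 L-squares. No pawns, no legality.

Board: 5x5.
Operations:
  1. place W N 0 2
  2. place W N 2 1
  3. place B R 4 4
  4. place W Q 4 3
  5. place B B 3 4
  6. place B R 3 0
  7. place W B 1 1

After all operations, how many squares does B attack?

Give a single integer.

Op 1: place WN@(0,2)
Op 2: place WN@(2,1)
Op 3: place BR@(4,4)
Op 4: place WQ@(4,3)
Op 5: place BB@(3,4)
Op 6: place BR@(3,0)
Op 7: place WB@(1,1)
Per-piece attacks for B:
  BR@(3,0): attacks (3,1) (3,2) (3,3) (3,4) (4,0) (2,0) (1,0) (0,0) [ray(0,1) blocked at (3,4)]
  BB@(3,4): attacks (4,3) (2,3) (1,2) (0,1) [ray(1,-1) blocked at (4,3)]
  BR@(4,4): attacks (4,3) (3,4) [ray(0,-1) blocked at (4,3); ray(-1,0) blocked at (3,4)]
Union (12 distinct): (0,0) (0,1) (1,0) (1,2) (2,0) (2,3) (3,1) (3,2) (3,3) (3,4) (4,0) (4,3)

Answer: 12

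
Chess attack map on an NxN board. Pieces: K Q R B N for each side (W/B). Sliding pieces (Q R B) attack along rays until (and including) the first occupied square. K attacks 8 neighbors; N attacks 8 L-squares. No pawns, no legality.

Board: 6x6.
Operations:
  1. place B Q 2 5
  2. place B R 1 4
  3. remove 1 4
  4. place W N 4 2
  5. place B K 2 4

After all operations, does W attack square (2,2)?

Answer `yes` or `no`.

Answer: no

Derivation:
Op 1: place BQ@(2,5)
Op 2: place BR@(1,4)
Op 3: remove (1,4)
Op 4: place WN@(4,2)
Op 5: place BK@(2,4)
Per-piece attacks for W:
  WN@(4,2): attacks (5,4) (3,4) (2,3) (5,0) (3,0) (2,1)
W attacks (2,2): no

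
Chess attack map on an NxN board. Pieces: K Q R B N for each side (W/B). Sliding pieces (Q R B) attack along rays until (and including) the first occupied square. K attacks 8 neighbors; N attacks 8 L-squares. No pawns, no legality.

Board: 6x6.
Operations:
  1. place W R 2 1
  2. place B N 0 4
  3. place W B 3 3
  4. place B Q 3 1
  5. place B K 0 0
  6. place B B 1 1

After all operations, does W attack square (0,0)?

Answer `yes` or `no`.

Op 1: place WR@(2,1)
Op 2: place BN@(0,4)
Op 3: place WB@(3,3)
Op 4: place BQ@(3,1)
Op 5: place BK@(0,0)
Op 6: place BB@(1,1)
Per-piece attacks for W:
  WR@(2,1): attacks (2,2) (2,3) (2,4) (2,5) (2,0) (3,1) (1,1) [ray(1,0) blocked at (3,1); ray(-1,0) blocked at (1,1)]
  WB@(3,3): attacks (4,4) (5,5) (4,2) (5,1) (2,4) (1,5) (2,2) (1,1) [ray(-1,-1) blocked at (1,1)]
W attacks (0,0): no

Answer: no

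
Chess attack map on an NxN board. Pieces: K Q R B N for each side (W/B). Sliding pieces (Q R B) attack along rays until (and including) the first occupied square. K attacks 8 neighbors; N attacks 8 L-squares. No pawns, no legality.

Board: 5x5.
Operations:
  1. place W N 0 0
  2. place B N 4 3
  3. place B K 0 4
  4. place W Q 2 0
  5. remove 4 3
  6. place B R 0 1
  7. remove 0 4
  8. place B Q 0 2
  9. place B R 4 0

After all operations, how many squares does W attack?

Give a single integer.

Op 1: place WN@(0,0)
Op 2: place BN@(4,3)
Op 3: place BK@(0,4)
Op 4: place WQ@(2,0)
Op 5: remove (4,3)
Op 6: place BR@(0,1)
Op 7: remove (0,4)
Op 8: place BQ@(0,2)
Op 9: place BR@(4,0)
Per-piece attacks for W:
  WN@(0,0): attacks (1,2) (2,1)
  WQ@(2,0): attacks (2,1) (2,2) (2,3) (2,4) (3,0) (4,0) (1,0) (0,0) (3,1) (4,2) (1,1) (0,2) [ray(1,0) blocked at (4,0); ray(-1,0) blocked at (0,0); ray(-1,1) blocked at (0,2)]
Union (13 distinct): (0,0) (0,2) (1,0) (1,1) (1,2) (2,1) (2,2) (2,3) (2,4) (3,0) (3,1) (4,0) (4,2)

Answer: 13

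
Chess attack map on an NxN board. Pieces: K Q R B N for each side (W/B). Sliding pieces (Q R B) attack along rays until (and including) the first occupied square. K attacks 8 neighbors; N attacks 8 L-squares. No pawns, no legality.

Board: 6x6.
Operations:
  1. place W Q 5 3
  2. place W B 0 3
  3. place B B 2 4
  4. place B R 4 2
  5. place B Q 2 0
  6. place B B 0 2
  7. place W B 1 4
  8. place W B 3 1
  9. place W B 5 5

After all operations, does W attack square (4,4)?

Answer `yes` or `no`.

Answer: yes

Derivation:
Op 1: place WQ@(5,3)
Op 2: place WB@(0,3)
Op 3: place BB@(2,4)
Op 4: place BR@(4,2)
Op 5: place BQ@(2,0)
Op 6: place BB@(0,2)
Op 7: place WB@(1,4)
Op 8: place WB@(3,1)
Op 9: place WB@(5,5)
Per-piece attacks for W:
  WB@(0,3): attacks (1,4) (1,2) (2,1) (3,0) [ray(1,1) blocked at (1,4)]
  WB@(1,4): attacks (2,5) (2,3) (3,2) (4,1) (5,0) (0,5) (0,3) [ray(-1,-1) blocked at (0,3)]
  WB@(3,1): attacks (4,2) (4,0) (2,2) (1,3) (0,4) (2,0) [ray(1,1) blocked at (4,2); ray(-1,-1) blocked at (2,0)]
  WQ@(5,3): attacks (5,4) (5,5) (5,2) (5,1) (5,0) (4,3) (3,3) (2,3) (1,3) (0,3) (4,4) (3,5) (4,2) [ray(0,1) blocked at (5,5); ray(-1,0) blocked at (0,3); ray(-1,-1) blocked at (4,2)]
  WB@(5,5): attacks (4,4) (3,3) (2,2) (1,1) (0,0)
W attacks (4,4): yes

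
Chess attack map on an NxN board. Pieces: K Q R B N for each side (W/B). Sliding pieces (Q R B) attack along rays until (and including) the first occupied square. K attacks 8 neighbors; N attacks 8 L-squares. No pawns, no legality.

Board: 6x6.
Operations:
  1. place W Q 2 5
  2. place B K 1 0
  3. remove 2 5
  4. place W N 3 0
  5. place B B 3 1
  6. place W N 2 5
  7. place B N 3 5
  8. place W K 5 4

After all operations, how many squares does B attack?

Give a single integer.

Op 1: place WQ@(2,5)
Op 2: place BK@(1,0)
Op 3: remove (2,5)
Op 4: place WN@(3,0)
Op 5: place BB@(3,1)
Op 6: place WN@(2,5)
Op 7: place BN@(3,5)
Op 8: place WK@(5,4)
Per-piece attacks for B:
  BK@(1,0): attacks (1,1) (2,0) (0,0) (2,1) (0,1)
  BB@(3,1): attacks (4,2) (5,3) (4,0) (2,2) (1,3) (0,4) (2,0)
  BN@(3,5): attacks (4,3) (5,4) (2,3) (1,4)
Union (15 distinct): (0,0) (0,1) (0,4) (1,1) (1,3) (1,4) (2,0) (2,1) (2,2) (2,3) (4,0) (4,2) (4,3) (5,3) (5,4)

Answer: 15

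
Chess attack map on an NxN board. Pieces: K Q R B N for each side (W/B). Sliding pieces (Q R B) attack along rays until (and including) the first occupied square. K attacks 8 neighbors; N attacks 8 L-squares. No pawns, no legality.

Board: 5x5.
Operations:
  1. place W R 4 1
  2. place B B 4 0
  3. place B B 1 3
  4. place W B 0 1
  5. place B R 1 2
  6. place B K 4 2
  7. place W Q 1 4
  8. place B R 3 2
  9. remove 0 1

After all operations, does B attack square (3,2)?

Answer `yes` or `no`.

Answer: yes

Derivation:
Op 1: place WR@(4,1)
Op 2: place BB@(4,0)
Op 3: place BB@(1,3)
Op 4: place WB@(0,1)
Op 5: place BR@(1,2)
Op 6: place BK@(4,2)
Op 7: place WQ@(1,4)
Op 8: place BR@(3,2)
Op 9: remove (0,1)
Per-piece attacks for B:
  BR@(1,2): attacks (1,3) (1,1) (1,0) (2,2) (3,2) (0,2) [ray(0,1) blocked at (1,3); ray(1,0) blocked at (3,2)]
  BB@(1,3): attacks (2,4) (2,2) (3,1) (4,0) (0,4) (0,2) [ray(1,-1) blocked at (4,0)]
  BR@(3,2): attacks (3,3) (3,4) (3,1) (3,0) (4,2) (2,2) (1,2) [ray(1,0) blocked at (4,2); ray(-1,0) blocked at (1,2)]
  BB@(4,0): attacks (3,1) (2,2) (1,3) [ray(-1,1) blocked at (1,3)]
  BK@(4,2): attacks (4,3) (4,1) (3,2) (3,3) (3,1)
B attacks (3,2): yes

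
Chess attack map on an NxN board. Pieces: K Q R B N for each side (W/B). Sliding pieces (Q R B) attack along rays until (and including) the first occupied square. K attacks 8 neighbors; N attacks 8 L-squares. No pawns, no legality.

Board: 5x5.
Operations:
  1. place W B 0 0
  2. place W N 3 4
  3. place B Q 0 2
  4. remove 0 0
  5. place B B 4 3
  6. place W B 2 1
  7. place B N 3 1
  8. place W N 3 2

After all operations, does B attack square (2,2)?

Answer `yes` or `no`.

Answer: yes

Derivation:
Op 1: place WB@(0,0)
Op 2: place WN@(3,4)
Op 3: place BQ@(0,2)
Op 4: remove (0,0)
Op 5: place BB@(4,3)
Op 6: place WB@(2,1)
Op 7: place BN@(3,1)
Op 8: place WN@(3,2)
Per-piece attacks for B:
  BQ@(0,2): attacks (0,3) (0,4) (0,1) (0,0) (1,2) (2,2) (3,2) (1,3) (2,4) (1,1) (2,0) [ray(1,0) blocked at (3,2)]
  BN@(3,1): attacks (4,3) (2,3) (1,2) (1,0)
  BB@(4,3): attacks (3,4) (3,2) [ray(-1,1) blocked at (3,4); ray(-1,-1) blocked at (3,2)]
B attacks (2,2): yes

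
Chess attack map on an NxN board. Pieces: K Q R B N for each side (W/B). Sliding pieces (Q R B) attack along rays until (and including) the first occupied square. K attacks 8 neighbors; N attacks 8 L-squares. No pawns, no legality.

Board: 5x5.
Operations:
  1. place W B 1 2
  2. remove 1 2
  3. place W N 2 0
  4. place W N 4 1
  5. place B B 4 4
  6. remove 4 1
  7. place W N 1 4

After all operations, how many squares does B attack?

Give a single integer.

Op 1: place WB@(1,2)
Op 2: remove (1,2)
Op 3: place WN@(2,0)
Op 4: place WN@(4,1)
Op 5: place BB@(4,4)
Op 6: remove (4,1)
Op 7: place WN@(1,4)
Per-piece attacks for B:
  BB@(4,4): attacks (3,3) (2,2) (1,1) (0,0)
Union (4 distinct): (0,0) (1,1) (2,2) (3,3)

Answer: 4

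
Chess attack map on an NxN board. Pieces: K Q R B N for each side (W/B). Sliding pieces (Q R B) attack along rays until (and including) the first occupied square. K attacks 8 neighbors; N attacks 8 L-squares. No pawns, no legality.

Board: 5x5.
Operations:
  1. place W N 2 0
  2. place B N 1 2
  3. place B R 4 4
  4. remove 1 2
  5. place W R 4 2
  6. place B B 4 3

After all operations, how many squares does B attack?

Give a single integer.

Answer: 8

Derivation:
Op 1: place WN@(2,0)
Op 2: place BN@(1,2)
Op 3: place BR@(4,4)
Op 4: remove (1,2)
Op 5: place WR@(4,2)
Op 6: place BB@(4,3)
Per-piece attacks for B:
  BB@(4,3): attacks (3,4) (3,2) (2,1) (1,0)
  BR@(4,4): attacks (4,3) (3,4) (2,4) (1,4) (0,4) [ray(0,-1) blocked at (4,3)]
Union (8 distinct): (0,4) (1,0) (1,4) (2,1) (2,4) (3,2) (3,4) (4,3)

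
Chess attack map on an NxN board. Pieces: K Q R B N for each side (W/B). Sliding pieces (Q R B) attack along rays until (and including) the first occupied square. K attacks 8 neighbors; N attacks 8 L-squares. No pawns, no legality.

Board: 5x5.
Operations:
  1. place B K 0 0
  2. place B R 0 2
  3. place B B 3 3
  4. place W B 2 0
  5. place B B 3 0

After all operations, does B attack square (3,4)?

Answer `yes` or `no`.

Op 1: place BK@(0,0)
Op 2: place BR@(0,2)
Op 3: place BB@(3,3)
Op 4: place WB@(2,0)
Op 5: place BB@(3,0)
Per-piece attacks for B:
  BK@(0,0): attacks (0,1) (1,0) (1,1)
  BR@(0,2): attacks (0,3) (0,4) (0,1) (0,0) (1,2) (2,2) (3,2) (4,2) [ray(0,-1) blocked at (0,0)]
  BB@(3,0): attacks (4,1) (2,1) (1,2) (0,3)
  BB@(3,3): attacks (4,4) (4,2) (2,4) (2,2) (1,1) (0,0) [ray(-1,-1) blocked at (0,0)]
B attacks (3,4): no

Answer: no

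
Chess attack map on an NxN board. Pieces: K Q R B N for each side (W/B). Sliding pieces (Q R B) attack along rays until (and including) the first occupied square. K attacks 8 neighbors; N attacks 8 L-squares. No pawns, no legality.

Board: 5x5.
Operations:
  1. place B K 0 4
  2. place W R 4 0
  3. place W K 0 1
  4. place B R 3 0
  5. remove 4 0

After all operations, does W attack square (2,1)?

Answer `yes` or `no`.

Op 1: place BK@(0,4)
Op 2: place WR@(4,0)
Op 3: place WK@(0,1)
Op 4: place BR@(3,0)
Op 5: remove (4,0)
Per-piece attacks for W:
  WK@(0,1): attacks (0,2) (0,0) (1,1) (1,2) (1,0)
W attacks (2,1): no

Answer: no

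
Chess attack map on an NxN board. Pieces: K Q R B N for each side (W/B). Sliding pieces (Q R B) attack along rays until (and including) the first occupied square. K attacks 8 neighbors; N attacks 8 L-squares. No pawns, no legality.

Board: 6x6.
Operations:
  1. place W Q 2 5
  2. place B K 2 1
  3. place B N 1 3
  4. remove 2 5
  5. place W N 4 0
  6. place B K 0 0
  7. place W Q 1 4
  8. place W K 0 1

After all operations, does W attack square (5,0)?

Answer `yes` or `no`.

Op 1: place WQ@(2,5)
Op 2: place BK@(2,1)
Op 3: place BN@(1,3)
Op 4: remove (2,5)
Op 5: place WN@(4,0)
Op 6: place BK@(0,0)
Op 7: place WQ@(1,4)
Op 8: place WK@(0,1)
Per-piece attacks for W:
  WK@(0,1): attacks (0,2) (0,0) (1,1) (1,2) (1,0)
  WQ@(1,4): attacks (1,5) (1,3) (2,4) (3,4) (4,4) (5,4) (0,4) (2,5) (2,3) (3,2) (4,1) (5,0) (0,5) (0,3) [ray(0,-1) blocked at (1,3)]
  WN@(4,0): attacks (5,2) (3,2) (2,1)
W attacks (5,0): yes

Answer: yes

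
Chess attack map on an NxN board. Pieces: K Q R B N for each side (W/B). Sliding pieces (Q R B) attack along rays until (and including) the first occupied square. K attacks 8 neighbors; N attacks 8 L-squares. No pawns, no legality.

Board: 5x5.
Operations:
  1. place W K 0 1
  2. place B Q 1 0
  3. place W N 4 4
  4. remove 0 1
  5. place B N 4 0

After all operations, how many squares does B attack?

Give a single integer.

Op 1: place WK@(0,1)
Op 2: place BQ@(1,0)
Op 3: place WN@(4,4)
Op 4: remove (0,1)
Op 5: place BN@(4,0)
Per-piece attacks for B:
  BQ@(1,0): attacks (1,1) (1,2) (1,3) (1,4) (2,0) (3,0) (4,0) (0,0) (2,1) (3,2) (4,3) (0,1) [ray(1,0) blocked at (4,0)]
  BN@(4,0): attacks (3,2) (2,1)
Union (12 distinct): (0,0) (0,1) (1,1) (1,2) (1,3) (1,4) (2,0) (2,1) (3,0) (3,2) (4,0) (4,3)

Answer: 12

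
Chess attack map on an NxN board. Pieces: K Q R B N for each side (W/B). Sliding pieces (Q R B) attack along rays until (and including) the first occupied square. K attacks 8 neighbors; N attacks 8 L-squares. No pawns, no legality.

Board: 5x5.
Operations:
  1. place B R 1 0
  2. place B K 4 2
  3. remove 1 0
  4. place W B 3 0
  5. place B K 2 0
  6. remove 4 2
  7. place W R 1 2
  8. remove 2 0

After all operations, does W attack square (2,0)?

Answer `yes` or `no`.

Op 1: place BR@(1,0)
Op 2: place BK@(4,2)
Op 3: remove (1,0)
Op 4: place WB@(3,0)
Op 5: place BK@(2,0)
Op 6: remove (4,2)
Op 7: place WR@(1,2)
Op 8: remove (2,0)
Per-piece attacks for W:
  WR@(1,2): attacks (1,3) (1,4) (1,1) (1,0) (2,2) (3,2) (4,2) (0,2)
  WB@(3,0): attacks (4,1) (2,1) (1,2) [ray(-1,1) blocked at (1,2)]
W attacks (2,0): no

Answer: no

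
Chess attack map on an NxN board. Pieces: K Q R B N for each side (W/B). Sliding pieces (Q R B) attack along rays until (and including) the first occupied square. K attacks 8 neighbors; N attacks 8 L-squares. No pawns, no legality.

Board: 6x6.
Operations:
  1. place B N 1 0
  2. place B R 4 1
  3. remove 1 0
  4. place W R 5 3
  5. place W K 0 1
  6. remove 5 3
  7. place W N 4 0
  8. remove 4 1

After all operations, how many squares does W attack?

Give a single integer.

Answer: 8

Derivation:
Op 1: place BN@(1,0)
Op 2: place BR@(4,1)
Op 3: remove (1,0)
Op 4: place WR@(5,3)
Op 5: place WK@(0,1)
Op 6: remove (5,3)
Op 7: place WN@(4,0)
Op 8: remove (4,1)
Per-piece attacks for W:
  WK@(0,1): attacks (0,2) (0,0) (1,1) (1,2) (1,0)
  WN@(4,0): attacks (5,2) (3,2) (2,1)
Union (8 distinct): (0,0) (0,2) (1,0) (1,1) (1,2) (2,1) (3,2) (5,2)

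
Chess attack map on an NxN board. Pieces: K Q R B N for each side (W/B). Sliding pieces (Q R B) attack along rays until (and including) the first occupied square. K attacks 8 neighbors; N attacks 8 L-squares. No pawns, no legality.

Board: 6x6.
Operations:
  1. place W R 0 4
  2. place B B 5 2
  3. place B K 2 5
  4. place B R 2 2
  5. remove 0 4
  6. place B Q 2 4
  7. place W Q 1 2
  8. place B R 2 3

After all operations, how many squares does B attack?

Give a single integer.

Op 1: place WR@(0,4)
Op 2: place BB@(5,2)
Op 3: place BK@(2,5)
Op 4: place BR@(2,2)
Op 5: remove (0,4)
Op 6: place BQ@(2,4)
Op 7: place WQ@(1,2)
Op 8: place BR@(2,3)
Per-piece attacks for B:
  BR@(2,2): attacks (2,3) (2,1) (2,0) (3,2) (4,2) (5,2) (1,2) [ray(0,1) blocked at (2,3); ray(1,0) blocked at (5,2); ray(-1,0) blocked at (1,2)]
  BR@(2,3): attacks (2,4) (2,2) (3,3) (4,3) (5,3) (1,3) (0,3) [ray(0,1) blocked at (2,4); ray(0,-1) blocked at (2,2)]
  BQ@(2,4): attacks (2,5) (2,3) (3,4) (4,4) (5,4) (1,4) (0,4) (3,5) (3,3) (4,2) (5,1) (1,5) (1,3) (0,2) [ray(0,1) blocked at (2,5); ray(0,-1) blocked at (2,3)]
  BK@(2,5): attacks (2,4) (3,5) (1,5) (3,4) (1,4)
  BB@(5,2): attacks (4,3) (3,4) (2,5) (4,1) (3,0) [ray(-1,1) blocked at (2,5)]
Union (26 distinct): (0,2) (0,3) (0,4) (1,2) (1,3) (1,4) (1,5) (2,0) (2,1) (2,2) (2,3) (2,4) (2,5) (3,0) (3,2) (3,3) (3,4) (3,5) (4,1) (4,2) (4,3) (4,4) (5,1) (5,2) (5,3) (5,4)

Answer: 26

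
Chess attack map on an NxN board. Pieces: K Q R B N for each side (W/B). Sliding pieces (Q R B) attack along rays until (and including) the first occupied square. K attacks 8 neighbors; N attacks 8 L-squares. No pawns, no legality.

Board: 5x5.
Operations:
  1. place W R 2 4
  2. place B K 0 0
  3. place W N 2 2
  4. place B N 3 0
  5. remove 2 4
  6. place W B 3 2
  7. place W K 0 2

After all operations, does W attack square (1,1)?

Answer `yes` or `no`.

Op 1: place WR@(2,4)
Op 2: place BK@(0,0)
Op 3: place WN@(2,2)
Op 4: place BN@(3,0)
Op 5: remove (2,4)
Op 6: place WB@(3,2)
Op 7: place WK@(0,2)
Per-piece attacks for W:
  WK@(0,2): attacks (0,3) (0,1) (1,2) (1,3) (1,1)
  WN@(2,2): attacks (3,4) (4,3) (1,4) (0,3) (3,0) (4,1) (1,0) (0,1)
  WB@(3,2): attacks (4,3) (4,1) (2,3) (1,4) (2,1) (1,0)
W attacks (1,1): yes

Answer: yes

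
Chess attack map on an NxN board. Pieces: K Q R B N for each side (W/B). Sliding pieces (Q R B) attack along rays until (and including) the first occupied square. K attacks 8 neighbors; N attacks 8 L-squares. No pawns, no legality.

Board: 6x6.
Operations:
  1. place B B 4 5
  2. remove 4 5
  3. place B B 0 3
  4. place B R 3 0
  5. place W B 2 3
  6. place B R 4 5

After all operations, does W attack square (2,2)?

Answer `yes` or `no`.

Op 1: place BB@(4,5)
Op 2: remove (4,5)
Op 3: place BB@(0,3)
Op 4: place BR@(3,0)
Op 5: place WB@(2,3)
Op 6: place BR@(4,5)
Per-piece attacks for W:
  WB@(2,3): attacks (3,4) (4,5) (3,2) (4,1) (5,0) (1,4) (0,5) (1,2) (0,1) [ray(1,1) blocked at (4,5)]
W attacks (2,2): no

Answer: no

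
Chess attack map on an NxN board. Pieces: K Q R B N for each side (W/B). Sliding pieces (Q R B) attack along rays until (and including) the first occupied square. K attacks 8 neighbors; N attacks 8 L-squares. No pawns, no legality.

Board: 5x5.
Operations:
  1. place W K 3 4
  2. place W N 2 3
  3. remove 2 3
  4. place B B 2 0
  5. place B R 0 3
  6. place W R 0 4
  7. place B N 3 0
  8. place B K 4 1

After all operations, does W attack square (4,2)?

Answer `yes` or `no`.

Op 1: place WK@(3,4)
Op 2: place WN@(2,3)
Op 3: remove (2,3)
Op 4: place BB@(2,0)
Op 5: place BR@(0,3)
Op 6: place WR@(0,4)
Op 7: place BN@(3,0)
Op 8: place BK@(4,1)
Per-piece attacks for W:
  WR@(0,4): attacks (0,3) (1,4) (2,4) (3,4) [ray(0,-1) blocked at (0,3); ray(1,0) blocked at (3,4)]
  WK@(3,4): attacks (3,3) (4,4) (2,4) (4,3) (2,3)
W attacks (4,2): no

Answer: no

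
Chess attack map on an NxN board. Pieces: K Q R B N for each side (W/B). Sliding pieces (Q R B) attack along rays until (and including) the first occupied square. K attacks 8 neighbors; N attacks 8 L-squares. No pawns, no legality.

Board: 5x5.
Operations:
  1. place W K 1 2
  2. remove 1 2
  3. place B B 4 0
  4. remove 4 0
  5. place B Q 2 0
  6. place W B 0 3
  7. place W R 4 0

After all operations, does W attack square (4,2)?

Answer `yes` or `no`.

Op 1: place WK@(1,2)
Op 2: remove (1,2)
Op 3: place BB@(4,0)
Op 4: remove (4,0)
Op 5: place BQ@(2,0)
Op 6: place WB@(0,3)
Op 7: place WR@(4,0)
Per-piece attacks for W:
  WB@(0,3): attacks (1,4) (1,2) (2,1) (3,0)
  WR@(4,0): attacks (4,1) (4,2) (4,3) (4,4) (3,0) (2,0) [ray(-1,0) blocked at (2,0)]
W attacks (4,2): yes

Answer: yes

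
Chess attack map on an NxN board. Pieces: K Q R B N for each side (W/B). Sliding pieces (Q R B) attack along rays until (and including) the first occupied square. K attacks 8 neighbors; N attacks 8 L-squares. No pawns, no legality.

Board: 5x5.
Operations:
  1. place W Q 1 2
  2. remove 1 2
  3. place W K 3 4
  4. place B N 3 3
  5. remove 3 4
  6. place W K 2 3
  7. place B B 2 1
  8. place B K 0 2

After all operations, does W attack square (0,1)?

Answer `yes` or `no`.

Answer: no

Derivation:
Op 1: place WQ@(1,2)
Op 2: remove (1,2)
Op 3: place WK@(3,4)
Op 4: place BN@(3,3)
Op 5: remove (3,4)
Op 6: place WK@(2,3)
Op 7: place BB@(2,1)
Op 8: place BK@(0,2)
Per-piece attacks for W:
  WK@(2,3): attacks (2,4) (2,2) (3,3) (1,3) (3,4) (3,2) (1,4) (1,2)
W attacks (0,1): no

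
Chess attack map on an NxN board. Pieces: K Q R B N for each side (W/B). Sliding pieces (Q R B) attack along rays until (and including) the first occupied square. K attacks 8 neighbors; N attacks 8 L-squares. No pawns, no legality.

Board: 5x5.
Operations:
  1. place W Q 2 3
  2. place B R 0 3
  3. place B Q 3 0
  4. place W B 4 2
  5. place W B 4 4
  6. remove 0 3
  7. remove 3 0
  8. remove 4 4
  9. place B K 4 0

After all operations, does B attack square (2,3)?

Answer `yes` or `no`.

Op 1: place WQ@(2,3)
Op 2: place BR@(0,3)
Op 3: place BQ@(3,0)
Op 4: place WB@(4,2)
Op 5: place WB@(4,4)
Op 6: remove (0,3)
Op 7: remove (3,0)
Op 8: remove (4,4)
Op 9: place BK@(4,0)
Per-piece attacks for B:
  BK@(4,0): attacks (4,1) (3,0) (3,1)
B attacks (2,3): no

Answer: no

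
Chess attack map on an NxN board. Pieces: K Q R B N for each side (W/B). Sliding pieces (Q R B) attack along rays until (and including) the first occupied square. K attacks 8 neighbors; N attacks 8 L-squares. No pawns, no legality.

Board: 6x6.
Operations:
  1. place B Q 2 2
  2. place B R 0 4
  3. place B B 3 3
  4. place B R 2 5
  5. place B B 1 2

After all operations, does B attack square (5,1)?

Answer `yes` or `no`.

Op 1: place BQ@(2,2)
Op 2: place BR@(0,4)
Op 3: place BB@(3,3)
Op 4: place BR@(2,5)
Op 5: place BB@(1,2)
Per-piece attacks for B:
  BR@(0,4): attacks (0,5) (0,3) (0,2) (0,1) (0,0) (1,4) (2,4) (3,4) (4,4) (5,4)
  BB@(1,2): attacks (2,3) (3,4) (4,5) (2,1) (3,0) (0,3) (0,1)
  BQ@(2,2): attacks (2,3) (2,4) (2,5) (2,1) (2,0) (3,2) (4,2) (5,2) (1,2) (3,3) (3,1) (4,0) (1,3) (0,4) (1,1) (0,0) [ray(0,1) blocked at (2,5); ray(-1,0) blocked at (1,2); ray(1,1) blocked at (3,3); ray(-1,1) blocked at (0,4)]
  BR@(2,5): attacks (2,4) (2,3) (2,2) (3,5) (4,5) (5,5) (1,5) (0,5) [ray(0,-1) blocked at (2,2)]
  BB@(3,3): attacks (4,4) (5,5) (4,2) (5,1) (2,4) (1,5) (2,2) [ray(-1,-1) blocked at (2,2)]
B attacks (5,1): yes

Answer: yes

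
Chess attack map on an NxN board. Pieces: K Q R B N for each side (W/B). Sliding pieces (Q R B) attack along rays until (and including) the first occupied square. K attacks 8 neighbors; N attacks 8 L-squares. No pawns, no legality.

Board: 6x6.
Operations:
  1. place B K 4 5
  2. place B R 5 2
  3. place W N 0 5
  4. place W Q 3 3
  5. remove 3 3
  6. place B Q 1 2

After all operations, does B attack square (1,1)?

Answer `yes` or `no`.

Op 1: place BK@(4,5)
Op 2: place BR@(5,2)
Op 3: place WN@(0,5)
Op 4: place WQ@(3,3)
Op 5: remove (3,3)
Op 6: place BQ@(1,2)
Per-piece attacks for B:
  BQ@(1,2): attacks (1,3) (1,4) (1,5) (1,1) (1,0) (2,2) (3,2) (4,2) (5,2) (0,2) (2,3) (3,4) (4,5) (2,1) (3,0) (0,3) (0,1) [ray(1,0) blocked at (5,2); ray(1,1) blocked at (4,5)]
  BK@(4,5): attacks (4,4) (5,5) (3,5) (5,4) (3,4)
  BR@(5,2): attacks (5,3) (5,4) (5,5) (5,1) (5,0) (4,2) (3,2) (2,2) (1,2) [ray(-1,0) blocked at (1,2)]
B attacks (1,1): yes

Answer: yes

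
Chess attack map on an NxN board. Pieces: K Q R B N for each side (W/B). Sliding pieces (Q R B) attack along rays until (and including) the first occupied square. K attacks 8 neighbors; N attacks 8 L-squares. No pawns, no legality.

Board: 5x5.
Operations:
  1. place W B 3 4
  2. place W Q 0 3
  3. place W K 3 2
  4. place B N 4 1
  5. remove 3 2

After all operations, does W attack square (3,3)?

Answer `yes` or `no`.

Answer: yes

Derivation:
Op 1: place WB@(3,4)
Op 2: place WQ@(0,3)
Op 3: place WK@(3,2)
Op 4: place BN@(4,1)
Op 5: remove (3,2)
Per-piece attacks for W:
  WQ@(0,3): attacks (0,4) (0,2) (0,1) (0,0) (1,3) (2,3) (3,3) (4,3) (1,4) (1,2) (2,1) (3,0)
  WB@(3,4): attacks (4,3) (2,3) (1,2) (0,1)
W attacks (3,3): yes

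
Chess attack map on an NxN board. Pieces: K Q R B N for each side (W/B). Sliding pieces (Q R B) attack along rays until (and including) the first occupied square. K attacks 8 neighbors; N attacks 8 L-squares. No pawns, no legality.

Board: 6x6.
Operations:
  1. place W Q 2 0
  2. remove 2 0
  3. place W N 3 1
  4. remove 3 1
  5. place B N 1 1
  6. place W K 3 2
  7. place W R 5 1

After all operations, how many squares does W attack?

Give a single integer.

Op 1: place WQ@(2,0)
Op 2: remove (2,0)
Op 3: place WN@(3,1)
Op 4: remove (3,1)
Op 5: place BN@(1,1)
Op 6: place WK@(3,2)
Op 7: place WR@(5,1)
Per-piece attacks for W:
  WK@(3,2): attacks (3,3) (3,1) (4,2) (2,2) (4,3) (4,1) (2,3) (2,1)
  WR@(5,1): attacks (5,2) (5,3) (5,4) (5,5) (5,0) (4,1) (3,1) (2,1) (1,1) [ray(-1,0) blocked at (1,1)]
Union (14 distinct): (1,1) (2,1) (2,2) (2,3) (3,1) (3,3) (4,1) (4,2) (4,3) (5,0) (5,2) (5,3) (5,4) (5,5)

Answer: 14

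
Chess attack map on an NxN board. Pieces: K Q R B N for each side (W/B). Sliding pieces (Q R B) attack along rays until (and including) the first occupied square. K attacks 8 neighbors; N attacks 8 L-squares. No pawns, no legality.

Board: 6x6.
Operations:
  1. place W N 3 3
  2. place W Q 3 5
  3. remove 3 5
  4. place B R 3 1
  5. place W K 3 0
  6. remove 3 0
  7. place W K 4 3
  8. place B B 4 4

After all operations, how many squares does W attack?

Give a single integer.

Op 1: place WN@(3,3)
Op 2: place WQ@(3,5)
Op 3: remove (3,5)
Op 4: place BR@(3,1)
Op 5: place WK@(3,0)
Op 6: remove (3,0)
Op 7: place WK@(4,3)
Op 8: place BB@(4,4)
Per-piece attacks for W:
  WN@(3,3): attacks (4,5) (5,4) (2,5) (1,4) (4,1) (5,2) (2,1) (1,2)
  WK@(4,3): attacks (4,4) (4,2) (5,3) (3,3) (5,4) (5,2) (3,4) (3,2)
Union (14 distinct): (1,2) (1,4) (2,1) (2,5) (3,2) (3,3) (3,4) (4,1) (4,2) (4,4) (4,5) (5,2) (5,3) (5,4)

Answer: 14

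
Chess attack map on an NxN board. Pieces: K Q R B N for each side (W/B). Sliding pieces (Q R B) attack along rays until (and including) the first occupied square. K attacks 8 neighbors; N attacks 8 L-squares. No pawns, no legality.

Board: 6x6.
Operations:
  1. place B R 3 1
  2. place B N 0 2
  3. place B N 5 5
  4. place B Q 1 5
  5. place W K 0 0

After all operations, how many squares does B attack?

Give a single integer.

Op 1: place BR@(3,1)
Op 2: place BN@(0,2)
Op 3: place BN@(5,5)
Op 4: place BQ@(1,5)
Op 5: place WK@(0,0)
Per-piece attacks for B:
  BN@(0,2): attacks (1,4) (2,3) (1,0) (2,1)
  BQ@(1,5): attacks (1,4) (1,3) (1,2) (1,1) (1,0) (2,5) (3,5) (4,5) (5,5) (0,5) (2,4) (3,3) (4,2) (5,1) (0,4) [ray(1,0) blocked at (5,5)]
  BR@(3,1): attacks (3,2) (3,3) (3,4) (3,5) (3,0) (4,1) (5,1) (2,1) (1,1) (0,1)
  BN@(5,5): attacks (4,3) (3,4)
Union (23 distinct): (0,1) (0,4) (0,5) (1,0) (1,1) (1,2) (1,3) (1,4) (2,1) (2,3) (2,4) (2,5) (3,0) (3,2) (3,3) (3,4) (3,5) (4,1) (4,2) (4,3) (4,5) (5,1) (5,5)

Answer: 23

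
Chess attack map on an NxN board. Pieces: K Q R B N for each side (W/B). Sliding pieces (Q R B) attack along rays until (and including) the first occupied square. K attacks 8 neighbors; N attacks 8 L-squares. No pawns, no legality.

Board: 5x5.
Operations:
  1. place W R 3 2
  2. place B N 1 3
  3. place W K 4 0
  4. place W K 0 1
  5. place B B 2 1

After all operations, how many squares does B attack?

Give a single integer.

Op 1: place WR@(3,2)
Op 2: place BN@(1,3)
Op 3: place WK@(4,0)
Op 4: place WK@(0,1)
Op 5: place BB@(2,1)
Per-piece attacks for B:
  BN@(1,3): attacks (3,4) (2,1) (3,2) (0,1)
  BB@(2,1): attacks (3,2) (3,0) (1,2) (0,3) (1,0) [ray(1,1) blocked at (3,2)]
Union (8 distinct): (0,1) (0,3) (1,0) (1,2) (2,1) (3,0) (3,2) (3,4)

Answer: 8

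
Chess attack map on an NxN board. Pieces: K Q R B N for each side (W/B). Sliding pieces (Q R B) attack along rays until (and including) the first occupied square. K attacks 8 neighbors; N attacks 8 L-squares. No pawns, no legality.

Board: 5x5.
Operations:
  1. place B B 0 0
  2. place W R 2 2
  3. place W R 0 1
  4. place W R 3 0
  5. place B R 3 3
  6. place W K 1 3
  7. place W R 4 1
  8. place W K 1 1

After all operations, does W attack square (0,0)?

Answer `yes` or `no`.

Op 1: place BB@(0,0)
Op 2: place WR@(2,2)
Op 3: place WR@(0,1)
Op 4: place WR@(3,0)
Op 5: place BR@(3,3)
Op 6: place WK@(1,3)
Op 7: place WR@(4,1)
Op 8: place WK@(1,1)
Per-piece attacks for W:
  WR@(0,1): attacks (0,2) (0,3) (0,4) (0,0) (1,1) [ray(0,-1) blocked at (0,0); ray(1,0) blocked at (1,1)]
  WK@(1,1): attacks (1,2) (1,0) (2,1) (0,1) (2,2) (2,0) (0,2) (0,0)
  WK@(1,3): attacks (1,4) (1,2) (2,3) (0,3) (2,4) (2,2) (0,4) (0,2)
  WR@(2,2): attacks (2,3) (2,4) (2,1) (2,0) (3,2) (4,2) (1,2) (0,2)
  WR@(3,0): attacks (3,1) (3,2) (3,3) (4,0) (2,0) (1,0) (0,0) [ray(0,1) blocked at (3,3); ray(-1,0) blocked at (0,0)]
  WR@(4,1): attacks (4,2) (4,3) (4,4) (4,0) (3,1) (2,1) (1,1) [ray(-1,0) blocked at (1,1)]
W attacks (0,0): yes

Answer: yes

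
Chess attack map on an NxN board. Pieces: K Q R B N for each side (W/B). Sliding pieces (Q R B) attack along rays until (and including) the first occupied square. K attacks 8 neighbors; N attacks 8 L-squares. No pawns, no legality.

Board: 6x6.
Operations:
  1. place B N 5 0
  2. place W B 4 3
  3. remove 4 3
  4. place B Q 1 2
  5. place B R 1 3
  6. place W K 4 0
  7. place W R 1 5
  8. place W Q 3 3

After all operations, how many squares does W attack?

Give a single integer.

Op 1: place BN@(5,0)
Op 2: place WB@(4,3)
Op 3: remove (4,3)
Op 4: place BQ@(1,2)
Op 5: place BR@(1,3)
Op 6: place WK@(4,0)
Op 7: place WR@(1,5)
Op 8: place WQ@(3,3)
Per-piece attacks for W:
  WR@(1,5): attacks (1,4) (1,3) (2,5) (3,5) (4,5) (5,5) (0,5) [ray(0,-1) blocked at (1,3)]
  WQ@(3,3): attacks (3,4) (3,5) (3,2) (3,1) (3,0) (4,3) (5,3) (2,3) (1,3) (4,4) (5,5) (4,2) (5,1) (2,4) (1,5) (2,2) (1,1) (0,0) [ray(-1,0) blocked at (1,3); ray(-1,1) blocked at (1,5)]
  WK@(4,0): attacks (4,1) (5,0) (3,0) (5,1) (3,1)
Union (24 distinct): (0,0) (0,5) (1,1) (1,3) (1,4) (1,5) (2,2) (2,3) (2,4) (2,5) (3,0) (3,1) (3,2) (3,4) (3,5) (4,1) (4,2) (4,3) (4,4) (4,5) (5,0) (5,1) (5,3) (5,5)

Answer: 24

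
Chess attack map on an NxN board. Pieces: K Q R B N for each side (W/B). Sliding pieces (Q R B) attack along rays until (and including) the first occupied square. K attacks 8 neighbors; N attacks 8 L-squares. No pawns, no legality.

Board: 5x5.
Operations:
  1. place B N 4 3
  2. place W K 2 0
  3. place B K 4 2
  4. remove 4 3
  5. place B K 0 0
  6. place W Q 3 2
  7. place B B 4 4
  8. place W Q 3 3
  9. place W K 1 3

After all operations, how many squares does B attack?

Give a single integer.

Answer: 8

Derivation:
Op 1: place BN@(4,3)
Op 2: place WK@(2,0)
Op 3: place BK@(4,2)
Op 4: remove (4,3)
Op 5: place BK@(0,0)
Op 6: place WQ@(3,2)
Op 7: place BB@(4,4)
Op 8: place WQ@(3,3)
Op 9: place WK@(1,3)
Per-piece attacks for B:
  BK@(0,0): attacks (0,1) (1,0) (1,1)
  BK@(4,2): attacks (4,3) (4,1) (3,2) (3,3) (3,1)
  BB@(4,4): attacks (3,3) [ray(-1,-1) blocked at (3,3)]
Union (8 distinct): (0,1) (1,0) (1,1) (3,1) (3,2) (3,3) (4,1) (4,3)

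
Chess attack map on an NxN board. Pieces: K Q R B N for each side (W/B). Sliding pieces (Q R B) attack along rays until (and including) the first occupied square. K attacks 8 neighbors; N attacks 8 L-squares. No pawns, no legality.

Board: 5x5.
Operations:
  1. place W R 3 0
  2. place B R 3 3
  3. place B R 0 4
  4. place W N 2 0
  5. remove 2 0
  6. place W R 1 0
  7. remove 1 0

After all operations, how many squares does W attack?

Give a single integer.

Op 1: place WR@(3,0)
Op 2: place BR@(3,3)
Op 3: place BR@(0,4)
Op 4: place WN@(2,0)
Op 5: remove (2,0)
Op 6: place WR@(1,0)
Op 7: remove (1,0)
Per-piece attacks for W:
  WR@(3,0): attacks (3,1) (3,2) (3,3) (4,0) (2,0) (1,0) (0,0) [ray(0,1) blocked at (3,3)]
Union (7 distinct): (0,0) (1,0) (2,0) (3,1) (3,2) (3,3) (4,0)

Answer: 7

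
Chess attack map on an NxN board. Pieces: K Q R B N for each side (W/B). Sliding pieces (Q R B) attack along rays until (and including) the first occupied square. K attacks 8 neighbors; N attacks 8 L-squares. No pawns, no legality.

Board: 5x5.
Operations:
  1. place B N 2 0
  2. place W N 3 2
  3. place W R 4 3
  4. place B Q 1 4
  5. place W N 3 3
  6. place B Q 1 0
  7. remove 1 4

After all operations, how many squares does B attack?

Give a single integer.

Op 1: place BN@(2,0)
Op 2: place WN@(3,2)
Op 3: place WR@(4,3)
Op 4: place BQ@(1,4)
Op 5: place WN@(3,3)
Op 6: place BQ@(1,0)
Op 7: remove (1,4)
Per-piece attacks for B:
  BQ@(1,0): attacks (1,1) (1,2) (1,3) (1,4) (2,0) (0,0) (2,1) (3,2) (0,1) [ray(1,0) blocked at (2,0); ray(1,1) blocked at (3,2)]
  BN@(2,0): attacks (3,2) (4,1) (1,2) (0,1)
Union (10 distinct): (0,0) (0,1) (1,1) (1,2) (1,3) (1,4) (2,0) (2,1) (3,2) (4,1)

Answer: 10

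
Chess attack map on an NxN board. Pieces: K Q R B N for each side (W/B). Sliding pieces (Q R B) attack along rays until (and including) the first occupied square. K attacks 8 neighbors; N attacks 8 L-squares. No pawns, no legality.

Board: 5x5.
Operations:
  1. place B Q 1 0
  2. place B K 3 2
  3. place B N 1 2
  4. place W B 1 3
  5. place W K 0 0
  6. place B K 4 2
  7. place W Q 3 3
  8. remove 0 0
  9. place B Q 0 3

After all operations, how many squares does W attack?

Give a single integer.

Answer: 15

Derivation:
Op 1: place BQ@(1,0)
Op 2: place BK@(3,2)
Op 3: place BN@(1,2)
Op 4: place WB@(1,3)
Op 5: place WK@(0,0)
Op 6: place BK@(4,2)
Op 7: place WQ@(3,3)
Op 8: remove (0,0)
Op 9: place BQ@(0,3)
Per-piece attacks for W:
  WB@(1,3): attacks (2,4) (2,2) (3,1) (4,0) (0,4) (0,2)
  WQ@(3,3): attacks (3,4) (3,2) (4,3) (2,3) (1,3) (4,4) (4,2) (2,4) (2,2) (1,1) (0,0) [ray(0,-1) blocked at (3,2); ray(-1,0) blocked at (1,3); ray(1,-1) blocked at (4,2)]
Union (15 distinct): (0,0) (0,2) (0,4) (1,1) (1,3) (2,2) (2,3) (2,4) (3,1) (3,2) (3,4) (4,0) (4,2) (4,3) (4,4)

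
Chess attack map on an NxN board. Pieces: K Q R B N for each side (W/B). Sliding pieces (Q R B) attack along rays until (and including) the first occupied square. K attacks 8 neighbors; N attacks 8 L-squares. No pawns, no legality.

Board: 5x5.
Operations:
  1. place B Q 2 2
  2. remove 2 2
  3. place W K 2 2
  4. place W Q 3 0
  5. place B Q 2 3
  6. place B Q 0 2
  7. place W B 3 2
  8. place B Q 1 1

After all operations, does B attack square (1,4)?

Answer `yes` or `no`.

Answer: yes

Derivation:
Op 1: place BQ@(2,2)
Op 2: remove (2,2)
Op 3: place WK@(2,2)
Op 4: place WQ@(3,0)
Op 5: place BQ@(2,3)
Op 6: place BQ@(0,2)
Op 7: place WB@(3,2)
Op 8: place BQ@(1,1)
Per-piece attacks for B:
  BQ@(0,2): attacks (0,3) (0,4) (0,1) (0,0) (1,2) (2,2) (1,3) (2,4) (1,1) [ray(1,0) blocked at (2,2); ray(1,-1) blocked at (1,1)]
  BQ@(1,1): attacks (1,2) (1,3) (1,4) (1,0) (2,1) (3,1) (4,1) (0,1) (2,2) (2,0) (0,2) (0,0) [ray(1,1) blocked at (2,2); ray(-1,1) blocked at (0,2)]
  BQ@(2,3): attacks (2,4) (2,2) (3,3) (4,3) (1,3) (0,3) (3,4) (3,2) (1,4) (1,2) (0,1) [ray(0,-1) blocked at (2,2); ray(1,-1) blocked at (3,2)]
B attacks (1,4): yes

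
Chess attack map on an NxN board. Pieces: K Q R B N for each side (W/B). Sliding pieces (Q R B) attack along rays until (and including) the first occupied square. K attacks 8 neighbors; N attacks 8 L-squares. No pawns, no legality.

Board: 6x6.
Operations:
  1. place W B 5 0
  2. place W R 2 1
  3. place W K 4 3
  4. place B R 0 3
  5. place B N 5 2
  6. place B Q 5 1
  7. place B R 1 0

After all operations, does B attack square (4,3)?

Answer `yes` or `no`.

Op 1: place WB@(5,0)
Op 2: place WR@(2,1)
Op 3: place WK@(4,3)
Op 4: place BR@(0,3)
Op 5: place BN@(5,2)
Op 6: place BQ@(5,1)
Op 7: place BR@(1,0)
Per-piece attacks for B:
  BR@(0,3): attacks (0,4) (0,5) (0,2) (0,1) (0,0) (1,3) (2,3) (3,3) (4,3) [ray(1,0) blocked at (4,3)]
  BR@(1,0): attacks (1,1) (1,2) (1,3) (1,4) (1,5) (2,0) (3,0) (4,0) (5,0) (0,0) [ray(1,0) blocked at (5,0)]
  BQ@(5,1): attacks (5,2) (5,0) (4,1) (3,1) (2,1) (4,2) (3,3) (2,4) (1,5) (4,0) [ray(0,1) blocked at (5,2); ray(0,-1) blocked at (5,0); ray(-1,0) blocked at (2,1)]
  BN@(5,2): attacks (4,4) (3,3) (4,0) (3,1)
B attacks (4,3): yes

Answer: yes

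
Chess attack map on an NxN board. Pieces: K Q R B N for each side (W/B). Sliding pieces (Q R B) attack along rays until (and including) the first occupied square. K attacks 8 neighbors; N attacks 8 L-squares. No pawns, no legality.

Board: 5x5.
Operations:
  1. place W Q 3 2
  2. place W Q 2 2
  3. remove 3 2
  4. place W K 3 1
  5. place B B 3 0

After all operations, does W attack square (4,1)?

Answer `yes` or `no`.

Op 1: place WQ@(3,2)
Op 2: place WQ@(2,2)
Op 3: remove (3,2)
Op 4: place WK@(3,1)
Op 5: place BB@(3,0)
Per-piece attacks for W:
  WQ@(2,2): attacks (2,3) (2,4) (2,1) (2,0) (3,2) (4,2) (1,2) (0,2) (3,3) (4,4) (3,1) (1,3) (0,4) (1,1) (0,0) [ray(1,-1) blocked at (3,1)]
  WK@(3,1): attacks (3,2) (3,0) (4,1) (2,1) (4,2) (4,0) (2,2) (2,0)
W attacks (4,1): yes

Answer: yes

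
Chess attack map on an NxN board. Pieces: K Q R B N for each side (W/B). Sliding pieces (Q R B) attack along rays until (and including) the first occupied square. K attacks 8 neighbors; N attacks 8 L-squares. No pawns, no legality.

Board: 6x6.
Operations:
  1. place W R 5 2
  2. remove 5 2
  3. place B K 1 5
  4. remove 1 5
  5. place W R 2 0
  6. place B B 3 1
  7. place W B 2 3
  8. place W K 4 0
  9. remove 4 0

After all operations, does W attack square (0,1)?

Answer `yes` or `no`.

Op 1: place WR@(5,2)
Op 2: remove (5,2)
Op 3: place BK@(1,5)
Op 4: remove (1,5)
Op 5: place WR@(2,0)
Op 6: place BB@(3,1)
Op 7: place WB@(2,3)
Op 8: place WK@(4,0)
Op 9: remove (4,0)
Per-piece attacks for W:
  WR@(2,0): attacks (2,1) (2,2) (2,3) (3,0) (4,0) (5,0) (1,0) (0,0) [ray(0,1) blocked at (2,3)]
  WB@(2,3): attacks (3,4) (4,5) (3,2) (4,1) (5,0) (1,4) (0,5) (1,2) (0,1)
W attacks (0,1): yes

Answer: yes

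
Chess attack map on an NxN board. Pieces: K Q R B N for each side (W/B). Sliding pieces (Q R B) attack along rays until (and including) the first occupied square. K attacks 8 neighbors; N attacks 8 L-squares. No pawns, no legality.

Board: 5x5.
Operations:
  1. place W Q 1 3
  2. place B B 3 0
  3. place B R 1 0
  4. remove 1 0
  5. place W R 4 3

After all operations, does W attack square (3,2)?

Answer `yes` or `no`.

Op 1: place WQ@(1,3)
Op 2: place BB@(3,0)
Op 3: place BR@(1,0)
Op 4: remove (1,0)
Op 5: place WR@(4,3)
Per-piece attacks for W:
  WQ@(1,3): attacks (1,4) (1,2) (1,1) (1,0) (2,3) (3,3) (4,3) (0,3) (2,4) (2,2) (3,1) (4,0) (0,4) (0,2) [ray(1,0) blocked at (4,3)]
  WR@(4,3): attacks (4,4) (4,2) (4,1) (4,0) (3,3) (2,3) (1,3) [ray(-1,0) blocked at (1,3)]
W attacks (3,2): no

Answer: no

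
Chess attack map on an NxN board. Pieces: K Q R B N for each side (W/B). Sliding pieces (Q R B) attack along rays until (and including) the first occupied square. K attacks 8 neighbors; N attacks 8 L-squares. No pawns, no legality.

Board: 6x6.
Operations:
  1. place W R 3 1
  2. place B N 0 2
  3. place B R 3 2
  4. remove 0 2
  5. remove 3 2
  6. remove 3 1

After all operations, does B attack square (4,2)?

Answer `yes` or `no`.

Op 1: place WR@(3,1)
Op 2: place BN@(0,2)
Op 3: place BR@(3,2)
Op 4: remove (0,2)
Op 5: remove (3,2)
Op 6: remove (3,1)
Per-piece attacks for B:
B attacks (4,2): no

Answer: no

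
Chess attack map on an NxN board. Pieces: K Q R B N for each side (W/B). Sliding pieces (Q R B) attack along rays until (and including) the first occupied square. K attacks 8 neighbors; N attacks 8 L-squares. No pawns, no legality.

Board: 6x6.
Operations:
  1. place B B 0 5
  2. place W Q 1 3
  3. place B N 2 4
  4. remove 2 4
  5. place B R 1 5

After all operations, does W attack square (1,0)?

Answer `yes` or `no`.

Op 1: place BB@(0,5)
Op 2: place WQ@(1,3)
Op 3: place BN@(2,4)
Op 4: remove (2,4)
Op 5: place BR@(1,5)
Per-piece attacks for W:
  WQ@(1,3): attacks (1,4) (1,5) (1,2) (1,1) (1,0) (2,3) (3,3) (4,3) (5,3) (0,3) (2,4) (3,5) (2,2) (3,1) (4,0) (0,4) (0,2) [ray(0,1) blocked at (1,5)]
W attacks (1,0): yes

Answer: yes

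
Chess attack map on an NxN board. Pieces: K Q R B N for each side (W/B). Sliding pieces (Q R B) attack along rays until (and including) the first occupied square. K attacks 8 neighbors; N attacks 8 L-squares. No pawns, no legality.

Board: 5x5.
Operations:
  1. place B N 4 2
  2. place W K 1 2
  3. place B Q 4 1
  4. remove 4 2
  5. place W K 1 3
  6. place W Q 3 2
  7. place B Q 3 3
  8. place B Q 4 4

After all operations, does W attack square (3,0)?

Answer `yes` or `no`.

Op 1: place BN@(4,2)
Op 2: place WK@(1,2)
Op 3: place BQ@(4,1)
Op 4: remove (4,2)
Op 5: place WK@(1,3)
Op 6: place WQ@(3,2)
Op 7: place BQ@(3,3)
Op 8: place BQ@(4,4)
Per-piece attacks for W:
  WK@(1,2): attacks (1,3) (1,1) (2,2) (0,2) (2,3) (2,1) (0,3) (0,1)
  WK@(1,3): attacks (1,4) (1,2) (2,3) (0,3) (2,4) (2,2) (0,4) (0,2)
  WQ@(3,2): attacks (3,3) (3,1) (3,0) (4,2) (2,2) (1,2) (4,3) (4,1) (2,3) (1,4) (2,1) (1,0) [ray(0,1) blocked at (3,3); ray(-1,0) blocked at (1,2); ray(1,-1) blocked at (4,1)]
W attacks (3,0): yes

Answer: yes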